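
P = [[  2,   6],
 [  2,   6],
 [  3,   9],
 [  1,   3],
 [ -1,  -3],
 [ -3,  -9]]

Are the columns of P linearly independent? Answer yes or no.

no

Row reduce P to echelon form.
R2 ← R2 − R1: [0, 0]
R3 ← R3 − (3/2)·R1: [0, 0]
R4 ← R4 − (1/2)·R1: [0, 0]
R5 ← R5 + (1/2)·R1: [0, 0]
R6 ← R6 + (3/2)·R1: [0, 0]
1 pivot among 2 columns.
Only 1 < 2 pivot columns, so the columns are linearly dependent.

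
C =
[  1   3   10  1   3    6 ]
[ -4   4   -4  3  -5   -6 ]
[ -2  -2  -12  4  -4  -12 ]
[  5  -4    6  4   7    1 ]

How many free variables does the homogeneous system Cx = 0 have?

2

Row reduce to echelon form.
R2 ← R2 + (4)·R1: [0, 16, 36, 7, 7, 18]
R3 ← R3 + (2)·R1: [0, 4, 8, 6, 2, 0]
R4 ← R4 − (5)·R1: [0, -19, -44, -1, -8, -29]
R3 ← R3 − (1/4)·R2: [0, 0, -1, 17/4, 1/4, -9/2]
R4 ← R4 + (19/16)·R2: [0, 0, -5/4, 117/16, 5/16, -61/8]
R4 ← R4 − (5/4)·R3: [0, 0, 0, 2, 0, -2]
4 nonzero rows, so rank(C) = 4.
C has 6 columns; by rank–nullity, nullity = 6 − 4 = 2.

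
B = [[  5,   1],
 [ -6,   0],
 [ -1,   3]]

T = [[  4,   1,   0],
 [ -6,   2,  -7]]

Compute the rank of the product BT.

First compute BT:
[[ 14,   7,  -7],
 [-24,  -6,   0],
 [-22,   5, -21]]
Now row reduce the product.
R2 ← R2 + (12/7)·R1: [0, 6, -12]
R3 ← R3 + (11/7)·R1: [0, 16, -32]
R3 ← R3 − (8/3)·R2: [0, 0, 0]
2 nonzero rows, so rank(BT) = 2.

2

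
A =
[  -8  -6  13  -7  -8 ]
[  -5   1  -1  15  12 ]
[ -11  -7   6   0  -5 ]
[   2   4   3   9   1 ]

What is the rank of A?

Row reduce to echelon form.
R2 ← R2 − (5/8)·R1: [0, 19/4, -73/8, 155/8, 17]
R3 ← R3 − (11/8)·R1: [0, 5/4, -95/8, 77/8, 6]
R4 ← R4 + (1/4)·R1: [0, 5/2, 25/4, 29/4, -1]
R3 ← R3 − (5/19)·R2: [0, 0, -180/19, 86/19, 29/19]
R4 ← R4 − (10/19)·R2: [0, 0, 210/19, -56/19, -189/19]
R4 ← R4 + (7/6)·R3: [0, 0, 0, 7/3, -49/6]
Echelon form has 4 nonzero rows, so rank(A) = 4.

4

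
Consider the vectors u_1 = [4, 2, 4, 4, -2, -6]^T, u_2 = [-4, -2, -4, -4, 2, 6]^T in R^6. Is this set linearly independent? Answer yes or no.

Form the matrix with these vectors as rows and row reduce.
R2 ← R2 + R1: [0, 0, 0, 0, 0, 0]
1 nonzero row, so the 2 vectors span a space of dimension 1.
Since 1 < 2, the vectors are linearly dependent.

no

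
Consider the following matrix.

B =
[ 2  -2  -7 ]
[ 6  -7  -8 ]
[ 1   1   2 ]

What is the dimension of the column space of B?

3

Row reduce to echelon form.
R2 ← R2 − (3)·R1: [0, -1, 13]
R3 ← R3 − (1/2)·R1: [0, 2, 11/2]
R3 ← R3 + (2)·R2: [0, 0, 63/2]
Echelon form has 3 nonzero rows, so rank(B) = 3.
The column space has dimension equal to the rank: 3.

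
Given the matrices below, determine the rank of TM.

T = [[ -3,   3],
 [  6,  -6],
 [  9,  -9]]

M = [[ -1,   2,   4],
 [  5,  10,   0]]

First compute TM:
[[ 18,  24, -12],
 [-36, -48,  24],
 [-54, -72,  36]]
Now row reduce the product.
R2 ← R2 + (2)·R1: [0, 0, 0]
R3 ← R3 + (3)·R1: [0, 0, 0]
1 nonzero row, so rank(TM) = 1.

1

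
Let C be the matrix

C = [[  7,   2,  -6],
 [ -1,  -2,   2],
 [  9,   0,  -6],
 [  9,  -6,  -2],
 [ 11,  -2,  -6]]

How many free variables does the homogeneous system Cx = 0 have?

Row reduce to echelon form.
R2 ← R2 + (1/7)·R1: [0, -12/7, 8/7]
R3 ← R3 − (9/7)·R1: [0, -18/7, 12/7]
R4 ← R4 − (9/7)·R1: [0, -60/7, 40/7]
R5 ← R5 − (11/7)·R1: [0, -36/7, 24/7]
R3 ← R3 − (3/2)·R2: [0, 0, 0]
R4 ← R4 − (5)·R2: [0, 0, 0]
R5 ← R5 − (3)·R2: [0, 0, 0]
2 nonzero rows, so rank(C) = 2.
C has 3 columns; by rank–nullity, nullity = 3 − 2 = 1.

1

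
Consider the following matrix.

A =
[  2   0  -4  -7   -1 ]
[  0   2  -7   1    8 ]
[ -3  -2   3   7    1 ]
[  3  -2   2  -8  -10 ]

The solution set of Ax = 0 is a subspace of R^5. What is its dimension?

1

Row reduce to echelon form.
R3 ← R3 + (3/2)·R1: [0, -2, -3, -7/2, -1/2]
R4 ← R4 − (3/2)·R1: [0, -2, 8, 5/2, -17/2]
R3 ← R3 + R2: [0, 0, -10, -5/2, 15/2]
R4 ← R4 + R2: [0, 0, 1, 7/2, -1/2]
R4 ← R4 + (1/10)·R3: [0, 0, 0, 13/4, 1/4]
4 nonzero rows, so rank(A) = 4.
A has 5 columns; by rank–nullity, nullity = 5 − 4 = 1.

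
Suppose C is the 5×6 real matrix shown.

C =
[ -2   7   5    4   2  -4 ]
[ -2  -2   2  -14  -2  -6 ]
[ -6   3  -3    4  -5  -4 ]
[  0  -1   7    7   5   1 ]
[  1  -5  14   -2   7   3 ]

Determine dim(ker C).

1

Row reduce to echelon form.
R2 ← R2 − R1: [0, -9, -3, -18, -4, -2]
R3 ← R3 − (3)·R1: [0, -18, -18, -8, -11, 8]
R5 ← R5 + (1/2)·R1: [0, -3/2, 33/2, 0, 8, 1]
R3 ← R3 − (2)·R2: [0, 0, -12, 28, -3, 12]
R4 ← R4 − (1/9)·R2: [0, 0, 22/3, 9, 49/9, 11/9]
R5 ← R5 − (1/6)·R2: [0, 0, 17, 3, 26/3, 4/3]
R4 ← R4 + (11/18)·R3: [0, 0, 0, 235/9, 65/18, 77/9]
R5 ← R5 + (17/12)·R3: [0, 0, 0, 128/3, 53/12, 55/3]
R5 ← R5 − (384/235)·R4: [0, 0, 0, 0, -279/188, 1023/235]
5 nonzero rows, so rank(C) = 5.
C has 6 columns; by rank–nullity, nullity = 6 − 5 = 1.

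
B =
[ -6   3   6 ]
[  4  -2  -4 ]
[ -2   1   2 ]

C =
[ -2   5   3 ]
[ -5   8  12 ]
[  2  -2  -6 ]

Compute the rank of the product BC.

First compute BC:
[[  9, -18, -18],
 [ -6,  12,  12],
 [  3,  -6,  -6]]
Now row reduce the product.
R2 ← R2 + (2/3)·R1: [0, 0, 0]
R3 ← R3 − (1/3)·R1: [0, 0, 0]
1 nonzero row, so rank(BC) = 1.

1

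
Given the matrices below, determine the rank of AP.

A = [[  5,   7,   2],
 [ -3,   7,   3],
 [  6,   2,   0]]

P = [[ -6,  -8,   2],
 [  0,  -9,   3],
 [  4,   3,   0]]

2

First compute AP:
[[-22, -97,  31],
 [ 30, -30,  15],
 [-36, -66,  18]]
Now row reduce the product.
R2 ← R2 + (15/11)·R1: [0, -1785/11, 630/11]
R3 ← R3 − (18/11)·R1: [0, 1020/11, -360/11]
R3 ← R3 + (4/7)·R2: [0, 0, 0]
2 nonzero rows, so rank(AP) = 2.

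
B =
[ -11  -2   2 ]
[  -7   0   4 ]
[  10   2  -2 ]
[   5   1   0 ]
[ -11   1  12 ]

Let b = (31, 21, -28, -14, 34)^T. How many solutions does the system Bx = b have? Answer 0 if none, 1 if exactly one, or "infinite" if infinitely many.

Row reduce the augmented matrix [B | b].
R2 ← R2 − (7/11)·R1: [0, 14/11, 30/11, 14/11]
R3 ← R3 + (10/11)·R1: [0, 2/11, -2/11, 2/11]
R4 ← R4 + (5/11)·R1: [0, 1/11, 10/11, 1/11]
R5 ← R5 − R1: [0, 3, 10, 3]
R3 ← R3 − (1/7)·R2: [0, 0, -4/7, 0]
R4 ← R4 − (1/14)·R2: [0, 0, 5/7, 0]
R5 ← R5 − (33/14)·R2: [0, 0, 25/7, 0]
R4 ← R4 + (5/4)·R3: [0, 0, 0, 0]
R5 ← R5 + (25/4)·R3: [0, 0, 0, 0]
The echelon form has 3 nonzero rows, and every pivot lies in the first 3 columns, so rank(B) = rank([B|b]) = 3.
The system is consistent.
rank = 3 = number of unknowns, so the solution is unique.

1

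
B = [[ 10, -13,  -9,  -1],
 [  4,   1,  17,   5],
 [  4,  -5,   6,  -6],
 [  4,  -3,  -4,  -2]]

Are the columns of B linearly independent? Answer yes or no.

yes

Row reduce B to echelon form.
R2 ← R2 − (2/5)·R1: [0, 31/5, 103/5, 27/5]
R3 ← R3 − (2/5)·R1: [0, 1/5, 48/5, -28/5]
R4 ← R4 − (2/5)·R1: [0, 11/5, -2/5, -8/5]
R3 ← R3 − (1/31)·R2: [0, 0, 277/31, -179/31]
R4 ← R4 − (11/31)·R2: [0, 0, -239/31, -109/31]
R4 ← R4 + (239/277)·R3: [0, 0, 0, -2354/277]
4 pivots among 4 columns.
Every column is a pivot column, so the columns are linearly independent.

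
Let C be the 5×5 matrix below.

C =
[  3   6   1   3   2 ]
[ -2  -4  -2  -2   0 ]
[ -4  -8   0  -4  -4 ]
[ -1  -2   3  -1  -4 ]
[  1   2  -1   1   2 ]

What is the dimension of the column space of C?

Row reduce to echelon form.
R2 ← R2 + (2/3)·R1: [0, 0, -4/3, 0, 4/3]
R3 ← R3 + (4/3)·R1: [0, 0, 4/3, 0, -4/3]
R4 ← R4 + (1/3)·R1: [0, 0, 10/3, 0, -10/3]
R5 ← R5 − (1/3)·R1: [0, 0, -4/3, 0, 4/3]
R3 ← R3 + R2: [0, 0, 0, 0, 0]
R4 ← R4 + (5/2)·R2: [0, 0, 0, 0, 0]
R5 ← R5 − R2: [0, 0, 0, 0, 0]
Echelon form has 2 nonzero rows, so rank(C) = 2.
The column space has dimension equal to the rank: 2.

2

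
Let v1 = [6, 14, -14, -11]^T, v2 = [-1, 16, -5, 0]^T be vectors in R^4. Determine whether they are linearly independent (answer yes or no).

yes

Form the matrix with these vectors as rows and row reduce.
R2 ← R2 + (1/6)·R1: [0, 55/3, -22/3, -11/6]
2 nonzero rows, so the 2 vectors span a space of dimension 2.
Since 2 = 2, the vectors are linearly independent.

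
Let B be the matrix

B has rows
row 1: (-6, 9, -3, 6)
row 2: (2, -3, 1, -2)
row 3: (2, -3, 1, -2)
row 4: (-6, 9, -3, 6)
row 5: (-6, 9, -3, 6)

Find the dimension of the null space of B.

3

Row reduce to echelon form.
R2 ← R2 + (1/3)·R1: [0, 0, 0, 0]
R3 ← R3 + (1/3)·R1: [0, 0, 0, 0]
R4 ← R4 − R1: [0, 0, 0, 0]
R5 ← R5 − R1: [0, 0, 0, 0]
1 nonzero row, so rank(B) = 1.
B has 4 columns; by rank–nullity, nullity = 4 − 1 = 3.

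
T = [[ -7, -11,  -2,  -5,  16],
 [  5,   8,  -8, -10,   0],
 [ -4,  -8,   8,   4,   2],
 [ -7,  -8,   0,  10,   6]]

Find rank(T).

Row reduce to echelon form.
R2 ← R2 + (5/7)·R1: [0, 1/7, -66/7, -95/7, 80/7]
R3 ← R3 − (4/7)·R1: [0, -12/7, 64/7, 48/7, -50/7]
R4 ← R4 − R1: [0, 3, 2, 15, -10]
R3 ← R3 + (12)·R2: [0, 0, -104, -156, 130]
R4 ← R4 − (21)·R2: [0, 0, 200, 300, -250]
R4 ← R4 + (25/13)·R3: [0, 0, 0, 0, 0]
Echelon form has 3 nonzero rows, so rank(T) = 3.

3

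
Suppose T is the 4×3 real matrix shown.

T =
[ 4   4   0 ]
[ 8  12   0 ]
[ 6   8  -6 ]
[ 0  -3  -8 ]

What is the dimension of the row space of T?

Row reduce to echelon form.
R2 ← R2 − (2)·R1: [0, 4, 0]
R3 ← R3 − (3/2)·R1: [0, 2, -6]
R3 ← R3 − (1/2)·R2: [0, 0, -6]
R4 ← R4 + (3/4)·R2: [0, 0, -8]
R4 ← R4 − (4/3)·R3: [0, 0, 0]
Echelon form has 3 nonzero rows, so rank(T) = 3.
The row space has dimension equal to the rank: 3.

3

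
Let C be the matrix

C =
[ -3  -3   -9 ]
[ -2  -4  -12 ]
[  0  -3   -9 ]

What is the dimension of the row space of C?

2

Row reduce to echelon form.
R2 ← R2 − (2/3)·R1: [0, -2, -6]
R3 ← R3 − (3/2)·R2: [0, 0, 0]
Echelon form has 2 nonzero rows, so rank(C) = 2.
The row space has dimension equal to the rank: 2.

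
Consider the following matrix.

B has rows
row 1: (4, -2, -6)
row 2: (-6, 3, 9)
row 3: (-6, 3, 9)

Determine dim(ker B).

Row reduce to echelon form.
R2 ← R2 + (3/2)·R1: [0, 0, 0]
R3 ← R3 + (3/2)·R1: [0, 0, 0]
1 nonzero row, so rank(B) = 1.
B has 3 columns; by rank–nullity, nullity = 3 − 1 = 2.

2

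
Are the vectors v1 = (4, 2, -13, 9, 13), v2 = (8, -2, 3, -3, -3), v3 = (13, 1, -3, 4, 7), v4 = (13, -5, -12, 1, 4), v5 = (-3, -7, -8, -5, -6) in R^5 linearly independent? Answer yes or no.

Form the matrix with these vectors as rows and row reduce.
R2 ← R2 − (2)·R1: [0, -6, 29, -21, -29]
R3 ← R3 − (13/4)·R1: [0, -11/2, 157/4, -101/4, -141/4]
R4 ← R4 − (13/4)·R1: [0, -23/2, 121/4, -113/4, -153/4]
R5 ← R5 + (3/4)·R1: [0, -11/2, -71/4, 7/4, 15/4]
R3 ← R3 − (11/12)·R2: [0, 0, 38/3, -6, -26/3]
R4 ← R4 − (23/12)·R2: [0, 0, -76/3, 12, 52/3]
R5 ← R5 − (11/12)·R2: [0, 0, -133/3, 21, 91/3]
R4 ← R4 + (2)·R3: [0, 0, 0, 0, 0]
R5 ← R5 + (7/2)·R3: [0, 0, 0, 0, 0]
3 nonzero rows, so the 5 vectors span a space of dimension 3.
Since 3 < 5, the vectors are linearly dependent.

no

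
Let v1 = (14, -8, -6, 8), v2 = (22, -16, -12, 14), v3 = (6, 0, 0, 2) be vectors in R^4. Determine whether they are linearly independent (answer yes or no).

Form the matrix with these vectors as rows and row reduce.
R2 ← R2 − (11/7)·R1: [0, -24/7, -18/7, 10/7]
R3 ← R3 − (3/7)·R1: [0, 24/7, 18/7, -10/7]
R3 ← R3 + R2: [0, 0, 0, 0]
2 nonzero rows, so the 3 vectors span a space of dimension 2.
Since 2 < 3, the vectors are linearly dependent.

no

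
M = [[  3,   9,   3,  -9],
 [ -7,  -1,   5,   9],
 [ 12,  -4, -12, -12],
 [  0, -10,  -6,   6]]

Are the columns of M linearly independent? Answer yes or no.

no

Row reduce M to echelon form.
R2 ← R2 + (7/3)·R1: [0, 20, 12, -12]
R3 ← R3 − (4)·R1: [0, -40, -24, 24]
R3 ← R3 + (2)·R2: [0, 0, 0, 0]
R4 ← R4 + (1/2)·R2: [0, 0, 0, 0]
2 pivots among 4 columns.
Only 2 < 4 pivot columns, so the columns are linearly dependent.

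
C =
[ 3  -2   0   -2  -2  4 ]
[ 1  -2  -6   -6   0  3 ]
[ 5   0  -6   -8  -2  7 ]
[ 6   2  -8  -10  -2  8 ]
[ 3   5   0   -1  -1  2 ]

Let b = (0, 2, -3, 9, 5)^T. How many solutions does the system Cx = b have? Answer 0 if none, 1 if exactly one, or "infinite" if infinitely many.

Row reduce the augmented matrix [C | b].
R2 ← R2 − (1/3)·R1: [0, -4/3, -6, -16/3, 2/3, 5/3, 2]
R3 ← R3 − (5/3)·R1: [0, 10/3, -6, -14/3, 4/3, 1/3, -3]
R4 ← R4 − (2)·R1: [0, 6, -8, -6, 2, 0, 9]
R5 ← R5 − R1: [0, 7, 0, 1, 1, -2, 5]
R3 ← R3 + (5/2)·R2: [0, 0, -21, -18, 3, 9/2, 2]
R4 ← R4 + (9/2)·R2: [0, 0, -35, -30, 5, 15/2, 18]
R5 ← R5 + (21/4)·R2: [0, 0, -63/2, -27, 9/2, 27/4, 31/2]
R4 ← R4 − (5/3)·R3: [0, 0, 0, 0, 0, 0, 44/3]
R5 ← R5 − (3/2)·R3: [0, 0, 0, 0, 0, 0, 25/2]
R5 ← R5 − (75/88)·R4: [0, 0, 0, 0, 0, 0, 0]
The echelon form has 4 nonzero rows; the last pivot sits in the augmented column, so rank(C) = 3 but rank([C|b]) = 4.
Since the ranks differ, the system is inconsistent.
It has no solutions.

0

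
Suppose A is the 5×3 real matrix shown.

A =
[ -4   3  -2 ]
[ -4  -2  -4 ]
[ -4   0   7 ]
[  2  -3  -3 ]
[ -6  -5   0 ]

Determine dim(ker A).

0

Row reduce to echelon form.
R2 ← R2 − R1: [0, -5, -2]
R3 ← R3 − R1: [0, -3, 9]
R4 ← R4 + (1/2)·R1: [0, -3/2, -4]
R5 ← R5 − (3/2)·R1: [0, -19/2, 3]
R3 ← R3 − (3/5)·R2: [0, 0, 51/5]
R4 ← R4 − (3/10)·R2: [0, 0, -17/5]
R5 ← R5 − (19/10)·R2: [0, 0, 34/5]
R4 ← R4 + (1/3)·R3: [0, 0, 0]
R5 ← R5 − (2/3)·R3: [0, 0, 0]
3 nonzero rows, so rank(A) = 3.
A has 3 columns; by rank–nullity, nullity = 3 − 3 = 0.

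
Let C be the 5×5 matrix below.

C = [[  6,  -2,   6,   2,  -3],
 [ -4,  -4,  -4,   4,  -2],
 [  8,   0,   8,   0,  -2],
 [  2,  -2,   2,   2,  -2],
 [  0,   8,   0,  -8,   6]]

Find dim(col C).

Row reduce to echelon form.
R2 ← R2 + (2/3)·R1: [0, -16/3, 0, 16/3, -4]
R3 ← R3 − (4/3)·R1: [0, 8/3, 0, -8/3, 2]
R4 ← R4 − (1/3)·R1: [0, -4/3, 0, 4/3, -1]
R3 ← R3 + (1/2)·R2: [0, 0, 0, 0, 0]
R4 ← R4 − (1/4)·R2: [0, 0, 0, 0, 0]
R5 ← R5 + (3/2)·R2: [0, 0, 0, 0, 0]
Echelon form has 2 nonzero rows, so rank(C) = 2.
The column space has dimension equal to the rank: 2.

2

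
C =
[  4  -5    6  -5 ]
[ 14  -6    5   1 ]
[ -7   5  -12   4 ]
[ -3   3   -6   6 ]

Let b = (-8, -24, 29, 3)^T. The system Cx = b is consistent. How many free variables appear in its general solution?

Row reduce the augmented matrix [C | b].
R2 ← R2 − (7/2)·R1: [0, 23/2, -16, 37/2, 4]
R3 ← R3 + (7/4)·R1: [0, -15/4, -3/2, -19/4, 15]
R4 ← R4 + (3/4)·R1: [0, -3/4, -3/2, 9/4, -3]
R3 ← R3 + (15/46)·R2: [0, 0, -309/46, 59/46, 375/23]
R4 ← R4 + (3/46)·R2: [0, 0, -117/46, 159/46, -63/23]
R4 ← R4 − (39/103)·R3: [0, 0, 0, 306/103, -918/103]
The echelon form has 4 nonzero rows, and every pivot lies in the first 4 columns, so rank(C) = rank([C|b]) = 4.
The system is consistent.
Free variables = (unknowns) − (rank) = 4 − 4 = 0.

0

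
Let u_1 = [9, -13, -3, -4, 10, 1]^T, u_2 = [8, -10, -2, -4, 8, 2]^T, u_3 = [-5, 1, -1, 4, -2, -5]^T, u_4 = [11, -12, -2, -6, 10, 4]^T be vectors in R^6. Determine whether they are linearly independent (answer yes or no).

no

Form the matrix with these vectors as rows and row reduce.
R2 ← R2 − (8/9)·R1: [0, 14/9, 2/3, -4/9, -8/9, 10/9]
R3 ← R3 + (5/9)·R1: [0, -56/9, -8/3, 16/9, 32/9, -40/9]
R4 ← R4 − (11/9)·R1: [0, 35/9, 5/3, -10/9, -20/9, 25/9]
R3 ← R3 + (4)·R2: [0, 0, 0, 0, 0, 0]
R4 ← R4 − (5/2)·R2: [0, 0, 0, 0, 0, 0]
2 nonzero rows, so the 4 vectors span a space of dimension 2.
Since 2 < 4, the vectors are linearly dependent.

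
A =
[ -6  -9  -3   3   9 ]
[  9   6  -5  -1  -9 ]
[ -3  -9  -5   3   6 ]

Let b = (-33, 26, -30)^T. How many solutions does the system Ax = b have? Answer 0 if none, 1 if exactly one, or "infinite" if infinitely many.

Row reduce the augmented matrix [A | b].
R2 ← R2 + (3/2)·R1: [0, -15/2, -19/2, 7/2, 9/2, -47/2]
R3 ← R3 − (1/2)·R1: [0, -9/2, -7/2, 3/2, 3/2, -27/2]
R3 ← R3 − (3/5)·R2: [0, 0, 11/5, -3/5, -6/5, 3/5]
The echelon form has 3 nonzero rows, and every pivot lies in the first 5 columns, so rank(A) = rank([A|b]) = 3.
The system is consistent.
rank = 3 < 5 unknowns, so there are infinitely many solutions.

infinite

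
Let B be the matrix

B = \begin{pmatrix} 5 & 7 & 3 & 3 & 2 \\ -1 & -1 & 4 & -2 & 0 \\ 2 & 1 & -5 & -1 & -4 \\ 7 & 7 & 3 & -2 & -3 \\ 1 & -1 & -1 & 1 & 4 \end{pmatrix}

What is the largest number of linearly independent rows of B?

4

Row reduce to echelon form.
R2 ← R2 + (1/5)·R1: [0, 2/5, 23/5, -7/5, 2/5]
R3 ← R3 − (2/5)·R1: [0, -9/5, -31/5, -11/5, -24/5]
R4 ← R4 − (7/5)·R1: [0, -14/5, -6/5, -31/5, -29/5]
R5 ← R5 − (1/5)·R1: [0, -12/5, -8/5, 2/5, 18/5]
R3 ← R3 + (9/2)·R2: [0, 0, 29/2, -17/2, -3]
R4 ← R4 + (7)·R2: [0, 0, 31, -16, -3]
R5 ← R5 + (6)·R2: [0, 0, 26, -8, 6]
R4 ← R4 − (62/29)·R3: [0, 0, 0, 63/29, 99/29]
R5 ← R5 − (52/29)·R3: [0, 0, 0, 210/29, 330/29]
R5 ← R5 − (10/3)·R4: [0, 0, 0, 0, 0]
Echelon form has 4 nonzero rows, so rank(B) = 4.
The rank gives the maximum number of linearly independent rows: 4.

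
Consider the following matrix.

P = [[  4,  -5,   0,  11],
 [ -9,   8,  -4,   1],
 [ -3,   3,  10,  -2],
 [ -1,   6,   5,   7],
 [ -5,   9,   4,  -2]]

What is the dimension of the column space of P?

4

Row reduce to echelon form.
R2 ← R2 + (9/4)·R1: [0, -13/4, -4, 103/4]
R3 ← R3 + (3/4)·R1: [0, -3/4, 10, 25/4]
R4 ← R4 + (1/4)·R1: [0, 19/4, 5, 39/4]
R5 ← R5 + (5/4)·R1: [0, 11/4, 4, 47/4]
R3 ← R3 − (3/13)·R2: [0, 0, 142/13, 4/13]
R4 ← R4 + (19/13)·R2: [0, 0, -11/13, 616/13]
R5 ← R5 + (11/13)·R2: [0, 0, 8/13, 436/13]
R4 ← R4 + (11/142)·R3: [0, 0, 0, 3366/71]
R5 ← R5 − (4/71)·R3: [0, 0, 0, 2380/71]
R5 ← R5 − (70/99)·R4: [0, 0, 0, 0]
Echelon form has 4 nonzero rows, so rank(P) = 4.
The column space has dimension equal to the rank: 4.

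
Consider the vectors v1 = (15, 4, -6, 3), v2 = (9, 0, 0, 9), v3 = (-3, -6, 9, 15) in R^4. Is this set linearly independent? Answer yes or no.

no

Form the matrix with these vectors as rows and row reduce.
R2 ← R2 − (3/5)·R1: [0, -12/5, 18/5, 36/5]
R3 ← R3 + (1/5)·R1: [0, -26/5, 39/5, 78/5]
R3 ← R3 − (13/6)·R2: [0, 0, 0, 0]
2 nonzero rows, so the 3 vectors span a space of dimension 2.
Since 2 < 3, the vectors are linearly dependent.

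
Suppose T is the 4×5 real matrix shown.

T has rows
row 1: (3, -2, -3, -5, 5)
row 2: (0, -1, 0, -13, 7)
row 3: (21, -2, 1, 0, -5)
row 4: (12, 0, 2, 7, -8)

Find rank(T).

Row reduce to echelon form.
R3 ← R3 − (7)·R1: [0, 12, 22, 35, -40]
R4 ← R4 − (4)·R1: [0, 8, 14, 27, -28]
R3 ← R3 + (12)·R2: [0, 0, 22, -121, 44]
R4 ← R4 + (8)·R2: [0, 0, 14, -77, 28]
R4 ← R4 − (7/11)·R3: [0, 0, 0, 0, 0]
Echelon form has 3 nonzero rows, so rank(T) = 3.

3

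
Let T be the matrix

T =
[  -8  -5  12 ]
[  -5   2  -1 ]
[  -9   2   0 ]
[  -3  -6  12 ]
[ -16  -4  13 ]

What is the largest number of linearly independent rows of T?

3

Row reduce to echelon form.
R2 ← R2 − (5/8)·R1: [0, 41/8, -17/2]
R3 ← R3 − (9/8)·R1: [0, 61/8, -27/2]
R4 ← R4 − (3/8)·R1: [0, -33/8, 15/2]
R5 ← R5 − (2)·R1: [0, 6, -11]
R3 ← R3 − (61/41)·R2: [0, 0, -35/41]
R4 ← R4 + (33/41)·R2: [0, 0, 27/41]
R5 ← R5 − (48/41)·R2: [0, 0, -43/41]
R4 ← R4 + (27/35)·R3: [0, 0, 0]
R5 ← R5 − (43/35)·R3: [0, 0, 0]
Echelon form has 3 nonzero rows, so rank(T) = 3.
The rank gives the maximum number of linearly independent rows: 3.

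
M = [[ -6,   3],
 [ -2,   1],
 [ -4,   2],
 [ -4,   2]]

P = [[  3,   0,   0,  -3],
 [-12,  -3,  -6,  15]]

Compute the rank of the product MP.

First compute MP:
[[-54,  -9, -18,  63],
 [-18,  -3,  -6,  21],
 [-36,  -6, -12,  42],
 [-36,  -6, -12,  42]]
Now row reduce the product.
R2 ← R2 − (1/3)·R1: [0, 0, 0, 0]
R3 ← R3 − (2/3)·R1: [0, 0, 0, 0]
R4 ← R4 − (2/3)·R1: [0, 0, 0, 0]
1 nonzero row, so rank(MP) = 1.

1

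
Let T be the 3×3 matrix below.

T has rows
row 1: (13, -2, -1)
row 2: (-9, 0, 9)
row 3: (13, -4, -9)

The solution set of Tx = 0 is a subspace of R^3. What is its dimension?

0

Row reduce to echelon form.
R2 ← R2 + (9/13)·R1: [0, -18/13, 108/13]
R3 ← R3 − R1: [0, -2, -8]
R3 ← R3 − (13/9)·R2: [0, 0, -20]
3 nonzero rows, so rank(T) = 3.
T has 3 columns; by rank–nullity, nullity = 3 − 3 = 0.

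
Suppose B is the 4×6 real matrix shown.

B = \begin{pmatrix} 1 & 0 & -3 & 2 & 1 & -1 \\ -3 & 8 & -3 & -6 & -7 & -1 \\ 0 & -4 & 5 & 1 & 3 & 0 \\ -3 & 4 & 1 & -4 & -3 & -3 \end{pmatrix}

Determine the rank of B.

3

Row reduce to echelon form.
R2 ← R2 + (3)·R1: [0, 8, -12, 0, -4, -4]
R4 ← R4 + (3)·R1: [0, 4, -8, 2, 0, -6]
R3 ← R3 + (1/2)·R2: [0, 0, -1, 1, 1, -2]
R4 ← R4 − (1/2)·R2: [0, 0, -2, 2, 2, -4]
R4 ← R4 − (2)·R3: [0, 0, 0, 0, 0, 0]
Echelon form has 3 nonzero rows, so rank(B) = 3.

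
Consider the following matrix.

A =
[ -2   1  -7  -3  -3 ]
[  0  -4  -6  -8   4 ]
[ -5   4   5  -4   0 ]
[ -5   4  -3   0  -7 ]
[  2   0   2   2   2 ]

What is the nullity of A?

0

Row reduce to echelon form.
R3 ← R3 − (5/2)·R1: [0, 3/2, 45/2, 7/2, 15/2]
R4 ← R4 − (5/2)·R1: [0, 3/2, 29/2, 15/2, 1/2]
R5 ← R5 + R1: [0, 1, -5, -1, -1]
R3 ← R3 + (3/8)·R2: [0, 0, 81/4, 1/2, 9]
R4 ← R4 + (3/8)·R2: [0, 0, 49/4, 9/2, 2]
R5 ← R5 + (1/4)·R2: [0, 0, -13/2, -3, 0]
R4 ← R4 − (49/81)·R3: [0, 0, 0, 340/81, -31/9]
R5 ← R5 + (26/81)·R3: [0, 0, 0, -230/81, 26/9]
R5 ← R5 + (23/34)·R4: [0, 0, 0, 0, 19/34]
5 nonzero rows, so rank(A) = 5.
A has 5 columns; by rank–nullity, nullity = 5 − 5 = 0.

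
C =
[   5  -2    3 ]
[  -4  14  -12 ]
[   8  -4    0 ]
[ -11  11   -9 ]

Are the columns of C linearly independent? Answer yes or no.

Row reduce C to echelon form.
R2 ← R2 + (4/5)·R1: [0, 62/5, -48/5]
R3 ← R3 − (8/5)·R1: [0, -4/5, -24/5]
R4 ← R4 + (11/5)·R1: [0, 33/5, -12/5]
R3 ← R3 + (2/31)·R2: [0, 0, -168/31]
R4 ← R4 − (33/62)·R2: [0, 0, 84/31]
R4 ← R4 + (1/2)·R3: [0, 0, 0]
3 pivots among 3 columns.
Every column is a pivot column, so the columns are linearly independent.

yes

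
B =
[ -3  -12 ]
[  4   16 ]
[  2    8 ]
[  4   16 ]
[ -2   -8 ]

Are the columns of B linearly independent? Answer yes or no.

Row reduce B to echelon form.
R2 ← R2 + (4/3)·R1: [0, 0]
R3 ← R3 + (2/3)·R1: [0, 0]
R4 ← R4 + (4/3)·R1: [0, 0]
R5 ← R5 − (2/3)·R1: [0, 0]
1 pivot among 2 columns.
Only 1 < 2 pivot columns, so the columns are linearly dependent.

no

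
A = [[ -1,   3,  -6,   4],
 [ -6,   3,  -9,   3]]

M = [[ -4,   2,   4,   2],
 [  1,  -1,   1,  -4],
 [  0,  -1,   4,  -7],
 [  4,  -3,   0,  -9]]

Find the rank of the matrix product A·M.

First compute AM:
[[ 23, -11, -25,  -8],
 [ 39, -15, -57,  12]]
Now row reduce the product.
R2 ← R2 − (39/23)·R1: [0, 84/23, -336/23, 588/23]
2 nonzero rows, so rank(AM) = 2.

2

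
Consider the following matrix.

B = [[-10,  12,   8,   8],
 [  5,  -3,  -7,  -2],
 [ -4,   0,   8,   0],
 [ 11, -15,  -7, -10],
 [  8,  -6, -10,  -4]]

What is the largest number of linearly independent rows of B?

Row reduce to echelon form.
R2 ← R2 + (1/2)·R1: [0, 3, -3, 2]
R3 ← R3 − (2/5)·R1: [0, -24/5, 24/5, -16/5]
R4 ← R4 + (11/10)·R1: [0, -9/5, 9/5, -6/5]
R5 ← R5 + (4/5)·R1: [0, 18/5, -18/5, 12/5]
R3 ← R3 + (8/5)·R2: [0, 0, 0, 0]
R4 ← R4 + (3/5)·R2: [0, 0, 0, 0]
R5 ← R5 − (6/5)·R2: [0, 0, 0, 0]
Echelon form has 2 nonzero rows, so rank(B) = 2.
The rank gives the maximum number of linearly independent rows: 2.

2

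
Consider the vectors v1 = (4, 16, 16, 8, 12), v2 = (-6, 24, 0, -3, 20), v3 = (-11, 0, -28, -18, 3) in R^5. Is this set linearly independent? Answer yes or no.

yes

Form the matrix with these vectors as rows and row reduce.
R2 ← R2 + (3/2)·R1: [0, 48, 24, 9, 38]
R3 ← R3 + (11/4)·R1: [0, 44, 16, 4, 36]
R3 ← R3 − (11/12)·R2: [0, 0, -6, -17/4, 7/6]
3 nonzero rows, so the 3 vectors span a space of dimension 3.
Since 3 = 3, the vectors are linearly independent.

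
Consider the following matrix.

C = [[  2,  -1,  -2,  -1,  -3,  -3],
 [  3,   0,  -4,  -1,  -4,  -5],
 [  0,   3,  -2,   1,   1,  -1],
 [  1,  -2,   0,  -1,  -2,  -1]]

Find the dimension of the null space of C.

Row reduce to echelon form.
R2 ← R2 − (3/2)·R1: [0, 3/2, -1, 1/2, 1/2, -1/2]
R4 ← R4 − (1/2)·R1: [0, -3/2, 1, -1/2, -1/2, 1/2]
R3 ← R3 − (2)·R2: [0, 0, 0, 0, 0, 0]
R4 ← R4 + R2: [0, 0, 0, 0, 0, 0]
2 nonzero rows, so rank(C) = 2.
C has 6 columns; by rank–nullity, nullity = 6 − 2 = 4.

4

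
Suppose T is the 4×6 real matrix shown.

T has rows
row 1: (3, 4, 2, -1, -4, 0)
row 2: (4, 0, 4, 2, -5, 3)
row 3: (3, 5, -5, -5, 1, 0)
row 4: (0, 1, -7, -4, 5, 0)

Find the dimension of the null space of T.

Row reduce to echelon form.
R2 ← R2 − (4/3)·R1: [0, -16/3, 4/3, 10/3, 1/3, 3]
R3 ← R3 − R1: [0, 1, -7, -4, 5, 0]
R3 ← R3 + (3/16)·R2: [0, 0, -27/4, -27/8, 81/16, 9/16]
R4 ← R4 + (3/16)·R2: [0, 0, -27/4, -27/8, 81/16, 9/16]
R4 ← R4 − R3: [0, 0, 0, 0, 0, 0]
3 nonzero rows, so rank(T) = 3.
T has 6 columns; by rank–nullity, nullity = 6 − 3 = 3.

3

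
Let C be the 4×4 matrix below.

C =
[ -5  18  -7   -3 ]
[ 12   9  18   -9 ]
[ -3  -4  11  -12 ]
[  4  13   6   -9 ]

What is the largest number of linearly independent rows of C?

Row reduce to echelon form.
R2 ← R2 + (12/5)·R1: [0, 261/5, 6/5, -81/5]
R3 ← R3 − (3/5)·R1: [0, -74/5, 76/5, -51/5]
R4 ← R4 + (4/5)·R1: [0, 137/5, 2/5, -57/5]
R3 ← R3 + (74/261)·R2: [0, 0, 1352/87, -429/29]
R4 ← R4 − (137/261)·R2: [0, 0, -20/87, -84/29]
R4 ← R4 + (5/338)·R3: [0, 0, 0, -81/26]
Echelon form has 4 nonzero rows, so rank(C) = 4.
The rank gives the maximum number of linearly independent rows: 4.

4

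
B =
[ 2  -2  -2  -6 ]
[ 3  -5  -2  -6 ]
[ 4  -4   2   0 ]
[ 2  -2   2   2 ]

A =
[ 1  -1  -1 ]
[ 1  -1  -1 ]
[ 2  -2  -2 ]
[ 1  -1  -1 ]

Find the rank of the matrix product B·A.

First compute BA:
[[-10,  10,  10],
 [-12,  12,  12],
 [  4,  -4,  -4],
 [  6,  -6,  -6]]
Now row reduce the product.
R2 ← R2 − (6/5)·R1: [0, 0, 0]
R3 ← R3 + (2/5)·R1: [0, 0, 0]
R4 ← R4 + (3/5)·R1: [0, 0, 0]
1 nonzero row, so rank(BA) = 1.

1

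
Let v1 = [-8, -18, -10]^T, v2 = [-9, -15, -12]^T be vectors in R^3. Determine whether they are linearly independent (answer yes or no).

Form the matrix with these vectors as rows and row reduce.
R2 ← R2 − (9/8)·R1: [0, 21/4, -3/4]
2 nonzero rows, so the 2 vectors span a space of dimension 2.
Since 2 = 2, the vectors are linearly independent.

yes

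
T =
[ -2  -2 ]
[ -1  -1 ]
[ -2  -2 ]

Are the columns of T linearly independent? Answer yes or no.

no

Row reduce T to echelon form.
R2 ← R2 − (1/2)·R1: [0, 0]
R3 ← R3 − R1: [0, 0]
1 pivot among 2 columns.
Only 1 < 2 pivot columns, so the columns are linearly dependent.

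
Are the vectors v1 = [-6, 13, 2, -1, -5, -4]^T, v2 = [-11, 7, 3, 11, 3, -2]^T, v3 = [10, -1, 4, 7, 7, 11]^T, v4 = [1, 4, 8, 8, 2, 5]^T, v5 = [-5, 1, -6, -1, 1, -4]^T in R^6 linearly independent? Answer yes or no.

yes

Form the matrix with these vectors as rows and row reduce.
R2 ← R2 − (11/6)·R1: [0, -101/6, -2/3, 77/6, 73/6, 16/3]
R3 ← R3 + (5/3)·R1: [0, 62/3, 22/3, 16/3, -4/3, 13/3]
R4 ← R4 + (1/6)·R1: [0, 37/6, 25/3, 47/6, 7/6, 13/3]
R5 ← R5 − (5/6)·R1: [0, -59/6, -23/3, -1/6, 31/6, -2/3]
R3 ← R3 + (124/101)·R2: [0, 0, 658/101, 2130/101, 1374/101, 1099/101]
R4 ← R4 + (37/101)·R2: [0, 0, 817/101, 1266/101, 568/101, 635/101]
R5 ← R5 − (59/101)·R2: [0, 0, -735/101, -774/101, -196/101, -382/101]
R4 ← R4 − (817/658)·R3: [0, 0, 0, -4491/329, -3707/329, -679/94]
R5 ← R5 + (105/94)·R3: [0, 0, 0, 747/47, 623/47, 787/94]
R5 ← R5 + (581/499)·R4: [0, 0, 0, 0, 68/499, -19/499]
5 nonzero rows, so the 5 vectors span a space of dimension 5.
Since 5 = 5, the vectors are linearly independent.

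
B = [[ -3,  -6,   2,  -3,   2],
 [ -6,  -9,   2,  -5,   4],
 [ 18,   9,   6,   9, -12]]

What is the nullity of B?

Row reduce to echelon form.
R2 ← R2 − (2)·R1: [0, 3, -2, 1, 0]
R3 ← R3 + (6)·R1: [0, -27, 18, -9, 0]
R3 ← R3 + (9)·R2: [0, 0, 0, 0, 0]
2 nonzero rows, so rank(B) = 2.
B has 5 columns; by rank–nullity, nullity = 5 − 2 = 3.

3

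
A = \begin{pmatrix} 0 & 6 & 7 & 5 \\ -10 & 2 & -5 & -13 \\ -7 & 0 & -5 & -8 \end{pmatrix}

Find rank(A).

3

Row reduce to echelon form.
Swap R1 ↔ R2
R3 ← R3 − (7/10)·R1: [0, -7/5, -3/2, 11/10]
R3 ← R3 + (7/30)·R2: [0, 0, 2/15, 34/15]
Echelon form has 3 nonzero rows, so rank(A) = 3.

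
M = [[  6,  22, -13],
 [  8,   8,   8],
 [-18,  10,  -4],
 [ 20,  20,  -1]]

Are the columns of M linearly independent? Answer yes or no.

yes

Row reduce M to echelon form.
R2 ← R2 − (4/3)·R1: [0, -64/3, 76/3]
R3 ← R3 + (3)·R1: [0, 76, -43]
R4 ← R4 − (10/3)·R1: [0, -160/3, 127/3]
R3 ← R3 + (57/16)·R2: [0, 0, 189/4]
R4 ← R4 − (5/2)·R2: [0, 0, -21]
R4 ← R4 + (4/9)·R3: [0, 0, 0]
3 pivots among 3 columns.
Every column is a pivot column, so the columns are linearly independent.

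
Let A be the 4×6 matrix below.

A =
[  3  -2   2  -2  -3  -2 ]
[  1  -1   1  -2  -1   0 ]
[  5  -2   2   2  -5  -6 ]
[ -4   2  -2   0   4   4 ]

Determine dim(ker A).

4

Row reduce to echelon form.
R2 ← R2 − (1/3)·R1: [0, -1/3, 1/3, -4/3, 0, 2/3]
R3 ← R3 − (5/3)·R1: [0, 4/3, -4/3, 16/3, 0, -8/3]
R4 ← R4 + (4/3)·R1: [0, -2/3, 2/3, -8/3, 0, 4/3]
R3 ← R3 + (4)·R2: [0, 0, 0, 0, 0, 0]
R4 ← R4 − (2)·R2: [0, 0, 0, 0, 0, 0]
2 nonzero rows, so rank(A) = 2.
A has 6 columns; by rank–nullity, nullity = 6 − 2 = 4.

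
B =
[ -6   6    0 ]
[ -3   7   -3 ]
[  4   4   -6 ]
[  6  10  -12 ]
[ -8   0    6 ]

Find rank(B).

2

Row reduce to echelon form.
R2 ← R2 − (1/2)·R1: [0, 4, -3]
R3 ← R3 + (2/3)·R1: [0, 8, -6]
R4 ← R4 + R1: [0, 16, -12]
R5 ← R5 − (4/3)·R1: [0, -8, 6]
R3 ← R3 − (2)·R2: [0, 0, 0]
R4 ← R4 − (4)·R2: [0, 0, 0]
R5 ← R5 + (2)·R2: [0, 0, 0]
Echelon form has 2 nonzero rows, so rank(B) = 2.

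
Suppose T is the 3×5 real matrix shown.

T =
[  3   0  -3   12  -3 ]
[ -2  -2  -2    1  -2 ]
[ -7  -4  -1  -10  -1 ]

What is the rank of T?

2

Row reduce to echelon form.
R2 ← R2 + (2/3)·R1: [0, -2, -4, 9, -4]
R3 ← R3 + (7/3)·R1: [0, -4, -8, 18, -8]
R3 ← R3 − (2)·R2: [0, 0, 0, 0, 0]
Echelon form has 2 nonzero rows, so rank(T) = 2.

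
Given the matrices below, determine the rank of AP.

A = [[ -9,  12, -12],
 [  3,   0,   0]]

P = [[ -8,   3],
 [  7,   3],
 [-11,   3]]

2

First compute AP:
[[288, -27],
 [-24,   9]]
Now row reduce the product.
R2 ← R2 + (1/12)·R1: [0, 27/4]
2 nonzero rows, so rank(AP) = 2.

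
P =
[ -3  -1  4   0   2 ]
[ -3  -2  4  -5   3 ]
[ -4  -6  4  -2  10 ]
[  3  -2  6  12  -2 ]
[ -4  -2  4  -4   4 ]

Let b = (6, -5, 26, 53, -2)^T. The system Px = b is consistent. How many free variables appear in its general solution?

1

Row reduce the augmented matrix [P | b].
R2 ← R2 − R1: [0, -1, 0, -5, 1, -11]
R3 ← R3 − (4/3)·R1: [0, -14/3, -4/3, -2, 22/3, 18]
R4 ← R4 + R1: [0, -3, 10, 12, 0, 59]
R5 ← R5 − (4/3)·R1: [0, -2/3, -4/3, -4, 4/3, -10]
R3 ← R3 − (14/3)·R2: [0, 0, -4/3, 64/3, 8/3, 208/3]
R4 ← R4 − (3)·R2: [0, 0, 10, 27, -3, 92]
R5 ← R5 − (2/3)·R2: [0, 0, -4/3, -2/3, 2/3, -8/3]
R4 ← R4 + (15/2)·R3: [0, 0, 0, 187, 17, 612]
R5 ← R5 − R3: [0, 0, 0, -22, -2, -72]
R5 ← R5 + (2/17)·R4: [0, 0, 0, 0, 0, 0]
The echelon form has 4 nonzero rows, and every pivot lies in the first 5 columns, so rank(P) = rank([P|b]) = 4.
The system is consistent.
Free variables = (unknowns) − (rank) = 5 − 4 = 1.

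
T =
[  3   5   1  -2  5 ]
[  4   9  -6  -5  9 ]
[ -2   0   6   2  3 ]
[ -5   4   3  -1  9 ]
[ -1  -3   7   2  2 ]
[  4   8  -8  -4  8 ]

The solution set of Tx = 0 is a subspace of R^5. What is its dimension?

Row reduce to echelon form.
R2 ← R2 − (4/3)·R1: [0, 7/3, -22/3, -7/3, 7/3]
R3 ← R3 + (2/3)·R1: [0, 10/3, 20/3, 2/3, 19/3]
R4 ← R4 + (5/3)·R1: [0, 37/3, 14/3, -13/3, 52/3]
R5 ← R5 + (1/3)·R1: [0, -4/3, 22/3, 4/3, 11/3]
R6 ← R6 − (4/3)·R1: [0, 4/3, -28/3, -4/3, 4/3]
R3 ← R3 − (10/7)·R2: [0, 0, 120/7, 4, 3]
R4 ← R4 − (37/7)·R2: [0, 0, 304/7, 8, 5]
R5 ← R5 + (4/7)·R2: [0, 0, 22/7, 0, 5]
R6 ← R6 − (4/7)·R2: [0, 0, -36/7, 0, 0]
R4 ← R4 − (38/15)·R3: [0, 0, 0, -32/15, -13/5]
R5 ← R5 − (11/60)·R3: [0, 0, 0, -11/15, 89/20]
R6 ← R6 + (3/10)·R3: [0, 0, 0, 6/5, 9/10]
R5 ← R5 − (11/32)·R4: [0, 0, 0, 0, 171/32]
R6 ← R6 + (9/16)·R4: [0, 0, 0, 0, -9/16]
R6 ← R6 + (2/19)·R5: [0, 0, 0, 0, 0]
5 nonzero rows, so rank(T) = 5.
T has 5 columns; by rank–nullity, nullity = 5 − 5 = 0.

0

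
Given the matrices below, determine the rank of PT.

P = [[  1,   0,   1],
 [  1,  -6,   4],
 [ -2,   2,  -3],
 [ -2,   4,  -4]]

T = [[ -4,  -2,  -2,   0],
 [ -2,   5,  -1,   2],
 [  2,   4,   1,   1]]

1

First compute PT:
[[ -2,   2,  -1,   1],
 [ 16, -16,   8,  -8],
 [ -2,   2,  -1,   1],
 [ -8,   8,  -4,   4]]
Now row reduce the product.
R2 ← R2 + (8)·R1: [0, 0, 0, 0]
R3 ← R3 − R1: [0, 0, 0, 0]
R4 ← R4 − (4)·R1: [0, 0, 0, 0]
1 nonzero row, so rank(PT) = 1.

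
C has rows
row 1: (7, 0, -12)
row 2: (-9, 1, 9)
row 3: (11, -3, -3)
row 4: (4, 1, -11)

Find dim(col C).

Row reduce to echelon form.
R2 ← R2 + (9/7)·R1: [0, 1, -45/7]
R3 ← R3 − (11/7)·R1: [0, -3, 111/7]
R4 ← R4 − (4/7)·R1: [0, 1, -29/7]
R3 ← R3 + (3)·R2: [0, 0, -24/7]
R4 ← R4 − R2: [0, 0, 16/7]
R4 ← R4 + (2/3)·R3: [0, 0, 0]
Echelon form has 3 nonzero rows, so rank(C) = 3.
The column space has dimension equal to the rank: 3.

3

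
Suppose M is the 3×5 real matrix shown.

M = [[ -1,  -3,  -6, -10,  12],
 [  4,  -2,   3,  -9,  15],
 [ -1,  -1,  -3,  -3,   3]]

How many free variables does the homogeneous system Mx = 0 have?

Row reduce to echelon form.
R2 ← R2 + (4)·R1: [0, -14, -21, -49, 63]
R3 ← R3 − R1: [0, 2, 3, 7, -9]
R3 ← R3 + (1/7)·R2: [0, 0, 0, 0, 0]
2 nonzero rows, so rank(M) = 2.
M has 5 columns; by rank–nullity, nullity = 5 − 2 = 3.

3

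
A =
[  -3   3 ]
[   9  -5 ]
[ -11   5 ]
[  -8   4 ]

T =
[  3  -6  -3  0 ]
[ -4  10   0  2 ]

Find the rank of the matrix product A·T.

First compute AT:
[[-21,  48,   9,   6],
 [ 47, -104, -27, -10],
 [-53, 116,  33,  10],
 [-40,  88,  24,   8]]
Now row reduce the product.
R2 ← R2 + (47/21)·R1: [0, 24/7, -48/7, 24/7]
R3 ← R3 − (53/21)·R1: [0, -36/7, 72/7, -36/7]
R4 ← R4 − (40/21)·R1: [0, -24/7, 48/7, -24/7]
R3 ← R3 + (3/2)·R2: [0, 0, 0, 0]
R4 ← R4 + R2: [0, 0, 0, 0]
2 nonzero rows, so rank(AT) = 2.

2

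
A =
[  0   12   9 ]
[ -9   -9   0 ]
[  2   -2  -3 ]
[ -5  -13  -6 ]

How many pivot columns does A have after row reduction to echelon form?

2

Row reduce to echelon form.
Swap R1 ↔ R2
R3 ← R3 + (2/9)·R1: [0, -4, -3]
R4 ← R4 − (5/9)·R1: [0, -8, -6]
R3 ← R3 + (1/3)·R2: [0, 0, 0]
R4 ← R4 + (2/3)·R2: [0, 0, 0]
Echelon form has 2 nonzero rows, so rank(A) = 2.
Each nonzero row contributes one pivot column: 2 pivot columns.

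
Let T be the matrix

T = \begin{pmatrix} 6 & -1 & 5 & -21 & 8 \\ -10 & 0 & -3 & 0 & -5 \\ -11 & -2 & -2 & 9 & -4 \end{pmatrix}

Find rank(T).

Row reduce to echelon form.
R2 ← R2 + (5/3)·R1: [0, -5/3, 16/3, -35, 25/3]
R3 ← R3 + (11/6)·R1: [0, -23/6, 43/6, -59/2, 32/3]
R3 ← R3 − (23/10)·R2: [0, 0, -51/10, 51, -17/2]
Echelon form has 3 nonzero rows, so rank(T) = 3.

3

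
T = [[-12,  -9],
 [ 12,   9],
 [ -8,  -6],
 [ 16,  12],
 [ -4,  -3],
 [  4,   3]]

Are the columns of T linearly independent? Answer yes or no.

Row reduce T to echelon form.
R2 ← R2 + R1: [0, 0]
R3 ← R3 − (2/3)·R1: [0, 0]
R4 ← R4 + (4/3)·R1: [0, 0]
R5 ← R5 − (1/3)·R1: [0, 0]
R6 ← R6 + (1/3)·R1: [0, 0]
1 pivot among 2 columns.
Only 1 < 2 pivot columns, so the columns are linearly dependent.

no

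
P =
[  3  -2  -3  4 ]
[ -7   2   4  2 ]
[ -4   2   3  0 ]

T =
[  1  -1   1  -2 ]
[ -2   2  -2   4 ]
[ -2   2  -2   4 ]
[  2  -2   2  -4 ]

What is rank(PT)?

First compute PT:
[[ 21, -21,  21, -42],
 [-15,  15, -15,  30],
 [-14,  14, -14,  28]]
Now row reduce the product.
R2 ← R2 + (5/7)·R1: [0, 0, 0, 0]
R3 ← R3 + (2/3)·R1: [0, 0, 0, 0]
1 nonzero row, so rank(PT) = 1.

1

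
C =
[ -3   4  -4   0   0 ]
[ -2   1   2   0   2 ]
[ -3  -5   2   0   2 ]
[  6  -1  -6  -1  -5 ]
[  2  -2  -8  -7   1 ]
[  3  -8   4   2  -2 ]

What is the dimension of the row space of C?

Row reduce to echelon form.
R2 ← R2 − (2/3)·R1: [0, -5/3, 14/3, 0, 2]
R3 ← R3 − R1: [0, -9, 6, 0, 2]
R4 ← R4 + (2)·R1: [0, 7, -14, -1, -5]
R5 ← R5 + (2/3)·R1: [0, 2/3, -32/3, -7, 1]
R6 ← R6 + R1: [0, -4, 0, 2, -2]
R3 ← R3 − (27/5)·R2: [0, 0, -96/5, 0, -44/5]
R4 ← R4 + (21/5)·R2: [0, 0, 28/5, -1, 17/5]
R5 ← R5 + (2/5)·R2: [0, 0, -44/5, -7, 9/5]
R6 ← R6 − (12/5)·R2: [0, 0, -56/5, 2, -34/5]
R4 ← R4 + (7/24)·R3: [0, 0, 0, -1, 5/6]
R5 ← R5 − (11/24)·R3: [0, 0, 0, -7, 35/6]
R6 ← R6 − (7/12)·R3: [0, 0, 0, 2, -5/3]
R5 ← R5 − (7)·R4: [0, 0, 0, 0, 0]
R6 ← R6 + (2)·R4: [0, 0, 0, 0, 0]
Echelon form has 4 nonzero rows, so rank(C) = 4.
The row space has dimension equal to the rank: 4.

4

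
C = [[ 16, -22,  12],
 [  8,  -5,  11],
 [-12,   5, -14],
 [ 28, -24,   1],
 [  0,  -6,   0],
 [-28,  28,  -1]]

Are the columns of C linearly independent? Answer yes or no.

Row reduce C to echelon form.
R2 ← R2 − (1/2)·R1: [0, 6, 5]
R3 ← R3 + (3/4)·R1: [0, -23/2, -5]
R4 ← R4 − (7/4)·R1: [0, 29/2, -20]
R6 ← R6 + (7/4)·R1: [0, -21/2, 20]
R3 ← R3 + (23/12)·R2: [0, 0, 55/12]
R4 ← R4 − (29/12)·R2: [0, 0, -385/12]
R5 ← R5 + R2: [0, 0, 5]
R6 ← R6 + (7/4)·R2: [0, 0, 115/4]
R4 ← R4 + (7)·R3: [0, 0, 0]
R5 ← R5 − (12/11)·R3: [0, 0, 0]
R6 ← R6 − (69/11)·R3: [0, 0, 0]
3 pivots among 3 columns.
Every column is a pivot column, so the columns are linearly independent.

yes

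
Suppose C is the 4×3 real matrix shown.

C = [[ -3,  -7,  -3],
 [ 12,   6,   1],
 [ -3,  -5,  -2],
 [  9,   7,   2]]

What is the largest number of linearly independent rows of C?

Row reduce to echelon form.
R2 ← R2 + (4)·R1: [0, -22, -11]
R3 ← R3 − R1: [0, 2, 1]
R4 ← R4 + (3)·R1: [0, -14, -7]
R3 ← R3 + (1/11)·R2: [0, 0, 0]
R4 ← R4 − (7/11)·R2: [0, 0, 0]
Echelon form has 2 nonzero rows, so rank(C) = 2.
The rank gives the maximum number of linearly independent rows: 2.

2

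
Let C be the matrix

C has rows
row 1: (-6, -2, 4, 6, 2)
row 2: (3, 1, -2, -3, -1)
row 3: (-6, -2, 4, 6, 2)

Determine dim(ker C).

Row reduce to echelon form.
R2 ← R2 + (1/2)·R1: [0, 0, 0, 0, 0]
R3 ← R3 − R1: [0, 0, 0, 0, 0]
1 nonzero row, so rank(C) = 1.
C has 5 columns; by rank–nullity, nullity = 5 − 1 = 4.

4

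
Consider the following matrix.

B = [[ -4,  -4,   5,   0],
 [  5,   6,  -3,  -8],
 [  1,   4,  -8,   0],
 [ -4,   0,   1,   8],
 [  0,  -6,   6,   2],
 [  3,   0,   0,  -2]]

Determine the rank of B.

Row reduce to echelon form.
R2 ← R2 + (5/4)·R1: [0, 1, 13/4, -8]
R3 ← R3 + (1/4)·R1: [0, 3, -27/4, 0]
R4 ← R4 − R1: [0, 4, -4, 8]
R6 ← R6 + (3/4)·R1: [0, -3, 15/4, -2]
R3 ← R3 − (3)·R2: [0, 0, -33/2, 24]
R4 ← R4 − (4)·R2: [0, 0, -17, 40]
R5 ← R5 + (6)·R2: [0, 0, 51/2, -46]
R6 ← R6 + (3)·R2: [0, 0, 27/2, -26]
R4 ← R4 − (34/33)·R3: [0, 0, 0, 168/11]
R5 ← R5 + (17/11)·R3: [0, 0, 0, -98/11]
R6 ← R6 + (9/11)·R3: [0, 0, 0, -70/11]
R5 ← R5 + (7/12)·R4: [0, 0, 0, 0]
R6 ← R6 + (5/12)·R4: [0, 0, 0, 0]
Echelon form has 4 nonzero rows, so rank(B) = 4.

4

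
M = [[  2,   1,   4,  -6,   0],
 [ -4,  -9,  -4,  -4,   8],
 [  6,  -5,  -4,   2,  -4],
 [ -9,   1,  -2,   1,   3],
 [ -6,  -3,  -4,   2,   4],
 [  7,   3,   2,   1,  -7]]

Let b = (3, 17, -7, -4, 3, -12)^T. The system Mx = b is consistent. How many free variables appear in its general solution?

Row reduce the augmented matrix [M | b].
R2 ← R2 + (2)·R1: [0, -7, 4, -16, 8, 23]
R3 ← R3 − (3)·R1: [0, -8, -16, 20, -4, -16]
R4 ← R4 + (9/2)·R1: [0, 11/2, 16, -26, 3, 19/2]
R5 ← R5 + (3)·R1: [0, 0, 8, -16, 4, 12]
R6 ← R6 − (7/2)·R1: [0, -1/2, -12, 22, -7, -45/2]
R3 ← R3 − (8/7)·R2: [0, 0, -144/7, 268/7, -92/7, -296/7]
R4 ← R4 + (11/14)·R2: [0, 0, 134/7, -270/7, 65/7, 193/7]
R6 ← R6 − (1/14)·R2: [0, 0, -86/7, 162/7, -53/7, -169/7]
R4 ← R4 + (67/72)·R3: [0, 0, 0, -53/18, -53/18, -106/9]
R5 ← R5 + (7/18)·R3: [0, 0, 0, -10/9, -10/9, -40/9]
R6 ← R6 − (43/72)·R3: [0, 0, 0, 5/18, 5/18, 10/9]
R5 ← R5 − (20/53)·R4: [0, 0, 0, 0, 0, 0]
R6 ← R6 + (5/53)·R4: [0, 0, 0, 0, 0, 0]
The echelon form has 4 nonzero rows, and every pivot lies in the first 5 columns, so rank(M) = rank([M|b]) = 4.
The system is consistent.
Free variables = (unknowns) − (rank) = 5 − 4 = 1.

1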